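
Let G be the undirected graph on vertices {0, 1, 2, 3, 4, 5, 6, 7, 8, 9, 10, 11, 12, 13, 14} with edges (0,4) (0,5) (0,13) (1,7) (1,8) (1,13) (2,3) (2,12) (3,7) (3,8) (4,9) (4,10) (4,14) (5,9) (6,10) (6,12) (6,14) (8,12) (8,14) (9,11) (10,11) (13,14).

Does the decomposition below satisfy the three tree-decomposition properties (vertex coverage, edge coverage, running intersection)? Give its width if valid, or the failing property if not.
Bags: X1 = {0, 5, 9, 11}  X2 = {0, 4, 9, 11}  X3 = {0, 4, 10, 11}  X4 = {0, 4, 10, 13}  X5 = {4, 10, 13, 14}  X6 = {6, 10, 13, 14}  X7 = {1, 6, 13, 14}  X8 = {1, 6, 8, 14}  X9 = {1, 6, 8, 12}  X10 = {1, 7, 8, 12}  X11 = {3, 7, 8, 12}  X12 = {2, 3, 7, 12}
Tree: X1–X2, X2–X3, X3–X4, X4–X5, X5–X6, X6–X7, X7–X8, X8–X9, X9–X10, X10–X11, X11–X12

Yes; width 3.

Vertex coverage: the bags together contain {0, 1, 2, 3, 4, 5, 6, 7, 8, 9, 10, 11, 12, 13, 14}, the full vertex set. Edge coverage: each edge of G has both endpoints in at least one bag. Running intersection: for every vertex, the bags containing it form a connected subtree. All three properties hold, so this is a valid tree decomposition of width max|bag| − 1 = 3, and hence tw(G) ≤ 3.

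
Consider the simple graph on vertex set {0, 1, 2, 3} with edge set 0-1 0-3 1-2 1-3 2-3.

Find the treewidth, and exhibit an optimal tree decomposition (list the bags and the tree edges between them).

The largest bag has 3 vertices, giving width 2; this decomposition certifies tw(G) ≤ 2. Conversely, {0, 1, 3} is a clique of size 3, and the vertices of any clique must share a bag in every tree decomposition; so some bag has ≥ 3 vertices and tw(G) ≥ 2. The upper and lower bounds meet at 2, so that is the treewidth.

Treewidth 2.
One optimal decomposition is:
Bags: B1 = {1, 2, 3}  B2 = {0, 1, 3}
Tree: B1–B2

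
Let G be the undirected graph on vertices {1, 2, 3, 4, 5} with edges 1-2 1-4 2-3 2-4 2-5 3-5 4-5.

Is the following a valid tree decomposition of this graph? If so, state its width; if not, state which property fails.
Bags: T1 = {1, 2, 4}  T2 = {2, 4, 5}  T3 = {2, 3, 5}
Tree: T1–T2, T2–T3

Yes; width 2.

Checking the three conditions: (i) the bags cover all of {1, 2, 3, 4, 5}; (ii) for each edge, some bag contains both endpoints; (iii) the bags containing any fixed vertex form a subtree. All hold, so the decomposition is valid with width 3 − 1 = 2.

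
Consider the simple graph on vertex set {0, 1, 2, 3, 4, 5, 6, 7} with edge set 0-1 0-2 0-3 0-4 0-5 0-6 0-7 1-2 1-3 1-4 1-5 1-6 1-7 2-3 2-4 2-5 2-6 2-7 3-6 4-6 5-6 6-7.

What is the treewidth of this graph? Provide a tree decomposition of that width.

Treewidth 4.
Bags: B1 = {0, 1, 2, 6, 7}  B2 = {0, 1, 2, 5, 6}  B3 = {0, 1, 2, 4, 6}  B4 = {0, 1, 2, 3, 6}
Tree: B1–B2, B2–B3, B3–B4

Every bag has size at most 5, so the width is 5 − 1 = 4 and tw(G) ≤ 4. Conversely, {0, 1, 2, 3, 6} is a clique of size 5, and the vertices of any clique must share a bag in every tree decomposition; so some bag has ≥ 5 vertices and tw(G) ≥ 4. Therefore the treewidth is 4.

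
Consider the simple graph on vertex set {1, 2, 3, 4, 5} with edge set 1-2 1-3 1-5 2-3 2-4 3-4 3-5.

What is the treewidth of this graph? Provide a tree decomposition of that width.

Every bag has size at most 3, so the width is 3 − 1 = 2 and tw(G) ≤ 2. On the other hand G contains the 3-clique {1, 2, 3}. A clique must lie in a single bag of any decomposition, so no decomposition can have width below 2. Hence tw(G) = 2 exactly.

Treewidth 2.
One such decomposition:
Bags: B1 = {1, 3, 5}  B2 = {1, 2, 3}  B3 = {2, 3, 4}
Tree: B1–B2, B2–B3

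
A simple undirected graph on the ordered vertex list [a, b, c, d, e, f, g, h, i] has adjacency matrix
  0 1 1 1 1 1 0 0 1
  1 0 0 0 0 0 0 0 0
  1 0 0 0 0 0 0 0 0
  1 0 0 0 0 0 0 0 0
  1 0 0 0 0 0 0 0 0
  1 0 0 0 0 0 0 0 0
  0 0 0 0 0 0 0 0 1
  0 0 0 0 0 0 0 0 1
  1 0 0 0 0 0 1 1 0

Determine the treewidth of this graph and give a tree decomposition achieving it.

Every bag has size at most 2, so the width is 2 − 1 = 1 and tw(G) ≤ 1. Since G has at least one edge (e.g. c–a), it is not an edgeless graph, so tw(G) ≥ 1. Hence tw(G) = 1 exactly.

Treewidth 1.
One optimal decomposition is:
Bags: B1 = {a, c}  B2 = {a, b}  B3 = {a, i}  B4 = {a, d}  B5 = {h, i}  B6 = {a, e}  B7 = {g, i}  B8 = {a, f}
Tree: B1–B2, B1–B3, B1–B4, B3–B5, B3–B6, B5–B7, B2–B8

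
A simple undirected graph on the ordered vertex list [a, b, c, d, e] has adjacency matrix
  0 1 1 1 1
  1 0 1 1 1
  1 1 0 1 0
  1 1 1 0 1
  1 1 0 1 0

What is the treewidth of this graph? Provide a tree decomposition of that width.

Treewidth 3.
One such decomposition:
Bags: B1 = {a, b, c, d}  B2 = {a, b, d, e}
Tree: B1–B2

Each bag holds 4 vertices, so the decomposition has width 3, which upper-bounds the treewidth. For the lower bound, the 4 vertices {a, b, d, e} are pairwise adjacent, and any tree decomposition puts a clique entirely inside one bag — forcing width ≥ 3. Hence tw(G) = 3 exactly.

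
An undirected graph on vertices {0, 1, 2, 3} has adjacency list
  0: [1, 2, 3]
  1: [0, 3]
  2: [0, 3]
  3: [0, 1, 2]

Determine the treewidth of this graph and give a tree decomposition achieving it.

Treewidth 2.
Bags: B1 = {0, 2, 3}  B2 = {0, 1, 3}
Tree: B1–B2

Every bag has size at most 3, so the width is 3 − 1 = 2 and tw(G) ≤ 2. For the lower bound, the 3 vertices {0, 1, 3} are pairwise adjacent, and any tree decomposition puts a clique entirely inside one bag — forcing width ≥ 2. Combining the bounds, tw(G) = 2.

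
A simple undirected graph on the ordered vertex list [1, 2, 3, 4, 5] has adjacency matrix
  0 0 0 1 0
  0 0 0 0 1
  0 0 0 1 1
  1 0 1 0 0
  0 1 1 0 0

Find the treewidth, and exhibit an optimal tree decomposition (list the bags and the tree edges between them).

Every bag has size at most 2, so the width is 2 − 1 = 1 and tw(G) ≤ 1. Since G has at least one edge (e.g. 1–4), it is not an edgeless graph, so tw(G) ≥ 1. Combining the bounds, tw(G) = 1.

Treewidth 1.
One optimal decomposition is:
Bags: B1 = {1, 4}  B2 = {3, 4}  B3 = {3, 5}  B4 = {2, 5}
Tree: B1–B2, B2–B3, B3–B4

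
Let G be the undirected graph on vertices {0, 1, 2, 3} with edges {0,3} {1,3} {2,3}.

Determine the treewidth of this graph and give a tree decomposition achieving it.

Treewidth 1.
One optimal decomposition is:
Bags: B1 = {2, 3}  B2 = {1, 3}  B3 = {0, 3}
Tree: B1–B2, B2–B3

Each bag holds 2 vertices, so the decomposition has width 1, which upper-bounds the treewidth. Since G has at least one edge (e.g. 3–2), it is not an edgeless graph, so tw(G) ≥ 1. Combining the bounds, tw(G) = 1.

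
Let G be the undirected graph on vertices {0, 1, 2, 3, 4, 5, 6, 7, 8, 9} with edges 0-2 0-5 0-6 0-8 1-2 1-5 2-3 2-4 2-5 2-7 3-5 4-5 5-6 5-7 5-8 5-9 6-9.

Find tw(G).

A width-2 tree decomposition is:
Bags: B1 = {0, 2, 5}  B2 = {0, 5, 8}  B3 = {1, 2, 5}  B4 = {2, 5, 7}  B5 = {2, 4, 5}  B6 = {0, 5, 6}  B7 = {2, 3, 5}  B8 = {5, 6, 9}
Tree: B1–B2, B1–B3, B3–B4, B4–B5, B1–B6, B3–B7, B6–B8
Each bag holds 3 vertices, so the decomposition has width 2, which upper-bounds the treewidth. For the lower bound, the 3 vertices {0, 5, 8} are pairwise adjacent, and any tree decomposition puts a clique entirely inside one bag — forcing width ≥ 2. Combining the bounds, tw(G) = 2.

2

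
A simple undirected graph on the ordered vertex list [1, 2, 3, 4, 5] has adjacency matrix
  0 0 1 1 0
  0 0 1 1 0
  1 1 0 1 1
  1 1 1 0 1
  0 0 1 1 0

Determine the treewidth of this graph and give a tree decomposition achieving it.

Each bag holds 3 vertices, so the decomposition has width 2, which upper-bounds the treewidth. For the lower bound, the 3 vertices {1, 3, 4} are pairwise adjacent, and any tree decomposition puts a clique entirely inside one bag — forcing width ≥ 2. The upper and lower bounds meet at 2, so that is the treewidth.

Treewidth 2.
Bags: B1 = {3, 4, 5}  B2 = {2, 3, 4}  B3 = {1, 3, 4}
Tree: B1–B2, B2–B3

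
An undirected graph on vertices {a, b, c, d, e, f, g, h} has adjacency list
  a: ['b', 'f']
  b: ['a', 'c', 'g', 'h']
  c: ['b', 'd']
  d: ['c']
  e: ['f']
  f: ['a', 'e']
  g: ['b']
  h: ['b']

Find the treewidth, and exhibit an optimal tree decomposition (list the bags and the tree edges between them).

Treewidth 1.
One such decomposition:
Bags: B1 = {b, c}  B2 = {b, h}  B3 = {a, b}  B4 = {c, d}  B5 = {a, f}  B6 = {e, f}  B7 = {b, g}
Tree: B1–B2, B1–B3, B1–B4, B3–B5, B5–B6, B3–B7

The largest bag has 2 vertices, giving width 1; this decomposition certifies tw(G) ≤ 1. Since G has at least one edge (e.g. b–c), it is not an edgeless graph, so tw(G) ≥ 1. Combining the bounds, tw(G) = 1.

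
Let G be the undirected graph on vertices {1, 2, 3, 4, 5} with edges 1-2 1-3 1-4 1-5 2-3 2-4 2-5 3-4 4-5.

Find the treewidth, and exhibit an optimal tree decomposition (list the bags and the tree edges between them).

Treewidth 3.
One such decomposition:
Bags: B1 = {1, 2, 3, 4}  B2 = {1, 2, 4, 5}
Tree: B1–B2

Each bag holds 4 vertices, so the decomposition has width 3, which upper-bounds the treewidth. For the lower bound, the 4 vertices {1, 2, 3, 4} are pairwise adjacent, and any tree decomposition puts a clique entirely inside one bag — forcing width ≥ 3. Hence tw(G) = 3 exactly.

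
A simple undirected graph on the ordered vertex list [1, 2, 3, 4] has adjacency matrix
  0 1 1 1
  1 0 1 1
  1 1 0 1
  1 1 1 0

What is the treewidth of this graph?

3

A width-3 tree decomposition is:
Bags: B1 = {1, 2, 3, 4}
Tree: (single bag)
A single bag containing all 4 vertices is trivially a valid decomposition of width 3. On the other hand G contains the 4-clique {1, 2, 3, 4}. A clique must lie in a single bag of any decomposition, so no decomposition can have width below 3. Hence tw(G) = 3 exactly.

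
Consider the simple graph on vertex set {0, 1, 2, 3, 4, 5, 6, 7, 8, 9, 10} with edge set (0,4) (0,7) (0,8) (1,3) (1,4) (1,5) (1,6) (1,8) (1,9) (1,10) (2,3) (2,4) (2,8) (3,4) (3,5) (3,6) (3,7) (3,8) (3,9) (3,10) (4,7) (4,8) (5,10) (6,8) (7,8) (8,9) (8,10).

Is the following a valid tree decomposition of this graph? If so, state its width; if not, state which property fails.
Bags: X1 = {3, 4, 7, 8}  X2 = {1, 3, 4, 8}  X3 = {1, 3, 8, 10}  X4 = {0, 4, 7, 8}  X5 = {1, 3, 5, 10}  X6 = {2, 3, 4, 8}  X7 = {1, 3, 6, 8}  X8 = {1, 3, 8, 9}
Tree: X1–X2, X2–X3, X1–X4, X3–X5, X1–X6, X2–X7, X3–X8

Yes; width 3.

Vertex coverage: the bags together contain {0, 1, 2, 3, 4, 5, 6, 7, 8, 9, 10}, the full vertex set. Edge coverage: each edge of G has both endpoints in at least one bag. Running intersection: for every vertex, the bags containing it form a connected subtree. All three properties hold, so this is a valid tree decomposition of width max|bag| − 1 = 3, and hence tw(G) ≤ 3.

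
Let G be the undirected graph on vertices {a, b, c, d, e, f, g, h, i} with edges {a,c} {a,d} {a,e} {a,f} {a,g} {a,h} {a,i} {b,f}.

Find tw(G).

1

A width-1 tree decomposition is:
Bags: B1 = {a, d}  B2 = {a, i}  B3 = {a, e}  B4 = {a, c}  B5 = {a, h}  B6 = {a, f}  B7 = {b, f}  B8 = {a, g}
Tree: B1–B2, B2–B3, B1–B4, B3–B5, B1–B6, B6–B7, B3–B8
The largest bag has 2 vertices, giving width 1; this decomposition certifies tw(G) ≤ 1. G has an edge, so its treewidth is at least 1. Combining the bounds, tw(G) = 1.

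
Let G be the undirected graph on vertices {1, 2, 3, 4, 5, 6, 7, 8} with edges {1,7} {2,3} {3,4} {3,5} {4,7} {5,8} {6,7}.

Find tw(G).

A width-1 tree decomposition is:
Bags: B1 = {3, 4}  B2 = {2, 3}  B3 = {3, 5}  B4 = {5, 8}  B5 = {4, 7}  B6 = {6, 7}  B7 = {1, 7}
Tree: B1–B2, B2–B3, B3–B4, B1–B5, B5–B6, B5–B7
The largest bag has 2 vertices, giving width 1; this decomposition certifies tw(G) ≤ 1. G has an edge, so its treewidth is at least 1. The upper and lower bounds meet at 1, so that is the treewidth.

1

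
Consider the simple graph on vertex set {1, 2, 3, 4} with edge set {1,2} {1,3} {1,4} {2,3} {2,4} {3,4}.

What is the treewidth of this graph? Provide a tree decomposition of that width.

Treewidth 3.
One such decomposition:
Bags: B1 = {1, 2, 3, 4}
Tree: (single bag)

With just one bag of size 4, the width is 4 − 1 = 3, so tw(G) ≤ 3. Conversely, {1, 2, 3, 4} is a clique of size 4, and the vertices of any clique must share a bag in every tree decomposition; so some bag has ≥ 4 vertices and tw(G) ≥ 3. Hence tw(G) = 3 exactly.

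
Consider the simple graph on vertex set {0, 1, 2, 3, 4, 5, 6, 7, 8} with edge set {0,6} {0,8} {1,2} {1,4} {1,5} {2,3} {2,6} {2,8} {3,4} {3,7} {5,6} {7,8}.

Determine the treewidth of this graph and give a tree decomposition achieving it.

Treewidth 3.
Bags: B1 = {0, 3, 7, 8}  B2 = {0, 2, 3, 8}  B3 = {0, 2, 3, 6}  B4 = {2, 3, 4, 6}  B5 = {1, 2, 4, 6}  B6 = {1, 4, 5, 6}
Tree: B1–B2, B2–B3, B3–B4, B4–B5, B5–B6

Every bag has size at most 4, so the width is 4 − 1 = 3 and tw(G) ≤ 3. For the lower bound: the 4 vertex sets {0,7,8}, {3}, {2}, {1,4,5,6} are disjoint, each induces a connected subgraph, and every pair is joined by at least one edge of G. Contracting each set to a single vertex therefore yields K_{4} as a minor, and since treewidth is minor-monotone, tw(G) ≥ tw(K_{4}) = 3. Hence tw(G) = 3 exactly.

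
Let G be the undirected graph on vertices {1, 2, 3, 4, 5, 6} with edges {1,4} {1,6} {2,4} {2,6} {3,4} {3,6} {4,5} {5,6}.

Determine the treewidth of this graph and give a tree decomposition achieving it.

Treewidth 2.
Bags: B1 = {3, 4, 6}  B2 = {4, 5, 6}  B3 = {2, 4, 6}  B4 = {1, 4, 6}
Tree: B1–B2, B2–B3, B3–B4

Each bag holds 3 vertices, so the decomposition has width 2, which upper-bounds the treewidth. The edges 6–3–4–5–6 form a cycle, so G is not a tree and its treewidth is at least 2. Combining the bounds, tw(G) = 2.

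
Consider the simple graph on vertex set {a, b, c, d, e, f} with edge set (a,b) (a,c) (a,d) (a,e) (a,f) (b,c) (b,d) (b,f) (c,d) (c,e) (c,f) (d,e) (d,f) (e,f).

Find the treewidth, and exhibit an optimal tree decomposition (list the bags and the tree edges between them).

The largest bag has 5 vertices, giving width 4; this decomposition certifies tw(G) ≤ 4. Conversely, {a, c, d, e, f} is a clique of size 5, and the vertices of any clique must share a bag in every tree decomposition; so some bag has ≥ 5 vertices and tw(G) ≥ 4. Therefore the treewidth is 4.

Treewidth 4.
One such decomposition:
Bags: B1 = {a, b, c, d, f}  B2 = {a, c, d, e, f}
Tree: B1–B2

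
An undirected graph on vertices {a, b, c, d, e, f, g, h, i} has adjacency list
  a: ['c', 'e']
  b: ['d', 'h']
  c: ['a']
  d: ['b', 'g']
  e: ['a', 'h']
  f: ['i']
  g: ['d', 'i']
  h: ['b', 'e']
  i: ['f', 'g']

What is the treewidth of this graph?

A width-1 tree decomposition is:
Bags: B1 = {a, c}  B2 = {a, e}  B3 = {e, h}  B4 = {b, h}  B5 = {b, d}  B6 = {d, g}  B7 = {g, i}  B8 = {f, i}
Tree: B1–B2, B2–B3, B3–B4, B4–B5, B5–B6, B6–B7, B7–B8
The largest bag has 2 vertices, giving width 1; this decomposition certifies tw(G) ≤ 1. Any graph with an edge has treewidth ≥ 1, and G has the edge c–a. Hence tw(G) = 1 exactly.

1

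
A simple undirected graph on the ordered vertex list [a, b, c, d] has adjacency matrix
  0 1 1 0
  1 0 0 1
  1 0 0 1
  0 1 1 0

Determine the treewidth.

A width-2 tree decomposition is:
Bags: B1 = {a, b, c}  B2 = {b, c, d}
Tree: B1–B2
The largest bag has 3 vertices, giving width 2; this decomposition certifies tw(G) ≤ 2. Since c–a–b–d–c is a cycle in G, G is not acyclic. Forests are exactly the graphs of treewidth ≤ 1, so tw(G) ≥ 2. Combining the bounds, tw(G) = 2.

2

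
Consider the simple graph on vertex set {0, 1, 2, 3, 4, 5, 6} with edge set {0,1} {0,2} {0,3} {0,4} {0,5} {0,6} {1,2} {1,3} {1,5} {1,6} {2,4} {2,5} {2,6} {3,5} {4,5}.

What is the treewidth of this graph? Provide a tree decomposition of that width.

Treewidth 3.
One such decomposition:
Bags: B1 = {0, 1, 2, 6}  B2 = {0, 1, 2, 5}  B3 = {0, 2, 4, 5}  B4 = {0, 1, 3, 5}
Tree: B1–B2, B2–B3, B2–B4

The largest bag has 4 vertices, giving width 3; this decomposition certifies tw(G) ≤ 3. On the other hand G contains the 4-clique {0, 1, 2, 5}. A clique must lie in a single bag of any decomposition, so no decomposition can have width below 3. Hence tw(G) = 3 exactly.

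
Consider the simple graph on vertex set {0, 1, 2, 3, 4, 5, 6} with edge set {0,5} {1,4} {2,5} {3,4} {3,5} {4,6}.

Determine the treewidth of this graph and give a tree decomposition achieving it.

Each bag holds 2 vertices, so the decomposition has width 1, which upper-bounds the treewidth. G has an edge, so its treewidth is at least 1. The upper and lower bounds meet at 1, so that is the treewidth.

Treewidth 1.
One such decomposition:
Bags: B1 = {2, 5}  B2 = {3, 5}  B3 = {3, 4}  B4 = {1, 4}  B5 = {0, 5}  B6 = {4, 6}
Tree: B1–B2, B2–B3, B3–B4, B2–B5, B3–B6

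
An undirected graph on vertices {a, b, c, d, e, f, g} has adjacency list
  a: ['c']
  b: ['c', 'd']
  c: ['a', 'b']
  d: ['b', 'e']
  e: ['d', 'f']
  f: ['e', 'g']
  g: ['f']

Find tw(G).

1

A width-1 tree decomposition is:
Bags: B1 = {a, c}  B2 = {b, c}  B3 = {b, d}  B4 = {d, e}  B5 = {e, f}  B6 = {f, g}
Tree: B1–B2, B2–B3, B3–B4, B4–B5, B5–B6
Each bag holds 2 vertices, so the decomposition has width 1, which upper-bounds the treewidth. G has an edge, so its treewidth is at least 1. Combining the bounds, tw(G) = 1.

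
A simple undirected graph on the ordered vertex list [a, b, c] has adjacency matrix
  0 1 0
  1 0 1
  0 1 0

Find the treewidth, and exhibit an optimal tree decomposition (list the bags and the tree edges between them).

Treewidth 1.
Bags: B1 = {b, c}  B2 = {a, b}
Tree: B1–B2

The largest bag has 2 vertices, giving width 1; this decomposition certifies tw(G) ≤ 1. Since G has at least one edge (e.g. b–c), it is not an edgeless graph, so tw(G) ≥ 1. Therefore the treewidth is 1.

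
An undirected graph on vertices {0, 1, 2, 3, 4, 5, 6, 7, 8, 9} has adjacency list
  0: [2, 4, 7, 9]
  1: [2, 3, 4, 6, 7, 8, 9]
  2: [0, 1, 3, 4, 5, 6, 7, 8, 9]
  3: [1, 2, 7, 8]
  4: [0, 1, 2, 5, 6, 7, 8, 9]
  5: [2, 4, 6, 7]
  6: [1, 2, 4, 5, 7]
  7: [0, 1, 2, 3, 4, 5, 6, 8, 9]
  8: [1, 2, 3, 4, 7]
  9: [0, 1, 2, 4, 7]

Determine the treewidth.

4

A width-4 tree decomposition is:
Bags: B1 = {1, 2, 4, 6, 7}  B2 = {1, 2, 4, 7, 9}  B3 = {0, 2, 4, 7, 9}  B4 = {1, 2, 4, 7, 8}  B5 = {1, 2, 3, 7, 8}  B6 = {2, 4, 5, 6, 7}
Tree: B1–B2, B2–B3, B2–B4, B4–B5, B1–B6
Every bag has size at most 5, so the width is 5 − 1 = 4 and tw(G) ≤ 4. On the other hand G contains the 5-clique {1, 2, 3, 7, 8}. A clique must lie in a single bag of any decomposition, so no decomposition can have width below 4. Therefore the treewidth is 4.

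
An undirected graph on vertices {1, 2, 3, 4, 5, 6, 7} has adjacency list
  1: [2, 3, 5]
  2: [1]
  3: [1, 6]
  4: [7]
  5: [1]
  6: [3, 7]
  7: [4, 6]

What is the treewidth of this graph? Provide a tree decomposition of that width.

The largest bag has 2 vertices, giving width 1; this decomposition certifies tw(G) ≤ 1. Since G has at least one edge (e.g. 3–6), it is not an edgeless graph, so tw(G) ≥ 1. The upper and lower bounds meet at 1, so that is the treewidth.

Treewidth 1.
Bags: B1 = {3, 6}  B2 = {6, 7}  B3 = {1, 3}  B4 = {1, 5}  B5 = {1, 2}  B6 = {4, 7}
Tree: B1–B2, B1–B3, B3–B4, B3–B5, B2–B6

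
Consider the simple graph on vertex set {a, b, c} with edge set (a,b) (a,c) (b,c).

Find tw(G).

2

A width-2 tree decomposition is:
Bags: B1 = {a, b, c}
Tree: (single bag)
With just one bag of size 3, the width is 3 − 1 = 2, so tw(G) ≤ 2. For the lower bound, the 3 vertices {a, b, c} are pairwise adjacent, and any tree decomposition puts a clique entirely inside one bag — forcing width ≥ 2. Combining the bounds, tw(G) = 2.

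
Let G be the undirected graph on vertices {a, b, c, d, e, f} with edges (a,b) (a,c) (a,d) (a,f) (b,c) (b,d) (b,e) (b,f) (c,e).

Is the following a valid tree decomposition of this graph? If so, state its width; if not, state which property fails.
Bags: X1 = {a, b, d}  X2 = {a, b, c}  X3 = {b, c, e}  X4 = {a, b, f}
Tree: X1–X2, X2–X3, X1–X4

Every vertex of G appears in some bag (union = {a, b, c, d, e, f}); every edge is covered by a bag; and for each vertex v the set of bags containing v is connected in the bag tree. The decomposition is therefore valid. The largest bag has 3 vertices, so the width is 2.

Yes; width 2.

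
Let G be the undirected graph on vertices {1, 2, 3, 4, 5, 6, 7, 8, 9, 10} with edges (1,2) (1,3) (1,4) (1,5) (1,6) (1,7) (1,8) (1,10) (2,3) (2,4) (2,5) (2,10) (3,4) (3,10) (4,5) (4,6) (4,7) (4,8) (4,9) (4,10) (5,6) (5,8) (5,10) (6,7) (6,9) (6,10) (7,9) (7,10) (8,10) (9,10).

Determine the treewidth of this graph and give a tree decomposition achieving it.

Treewidth 4.
One optimal decomposition is:
Bags: B1 = {1, 4, 5, 8, 10}  B2 = {1, 4, 5, 6, 10}  B3 = {1, 2, 4, 5, 10}  B4 = {1, 4, 6, 7, 10}  B5 = {4, 6, 7, 9, 10}  B6 = {1, 2, 3, 4, 10}
Tree: B1–B2, B2–B3, B2–B4, B4–B5, B3–B6

The largest bag has 5 vertices, giving width 4; this decomposition certifies tw(G) ≤ 4. For the lower bound, the 5 vertices {1, 2, 3, 4, 10} are pairwise adjacent, and any tree decomposition puts a clique entirely inside one bag — forcing width ≥ 4. Hence tw(G) = 4 exactly.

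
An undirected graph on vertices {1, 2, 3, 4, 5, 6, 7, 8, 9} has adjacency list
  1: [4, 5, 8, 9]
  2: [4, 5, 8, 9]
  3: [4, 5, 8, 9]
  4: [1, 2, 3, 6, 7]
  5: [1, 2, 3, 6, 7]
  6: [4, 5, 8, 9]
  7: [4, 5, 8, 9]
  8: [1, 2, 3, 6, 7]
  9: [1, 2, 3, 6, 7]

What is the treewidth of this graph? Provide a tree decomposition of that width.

Each bag holds 5 vertices, so the decomposition has width 4, which upper-bounds the treewidth. For the lower bound: the 5 vertex sets {1,8}, {4,7}, {2,5}, {9}, {6} are disjoint, each induces a connected subgraph, and every pair is joined by at least one edge of G. Contracting each set to a single vertex therefore yields K_{5} as a minor, and since treewidth is minor-monotone, tw(G) ≥ tw(K_{5}) = 4. Therefore the treewidth is 4.

Treewidth 4.
One optimal decomposition is:
Bags: B1 = {1, 4, 5, 8, 9}  B2 = {4, 5, 7, 8, 9}  B3 = {2, 4, 5, 8, 9}  B4 = {4, 5, 6, 8, 9}  B5 = {3, 4, 5, 8, 9}
Tree: B1–B2, B2–B3, B3–B4, B4–B5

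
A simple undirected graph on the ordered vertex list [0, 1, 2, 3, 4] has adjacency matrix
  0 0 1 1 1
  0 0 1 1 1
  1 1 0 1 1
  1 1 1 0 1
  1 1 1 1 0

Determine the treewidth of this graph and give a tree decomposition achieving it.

Treewidth 3.
One such decomposition:
Bags: B1 = {1, 2, 3, 4}  B2 = {0, 2, 3, 4}
Tree: B1–B2

Each bag holds 4 vertices, so the decomposition has width 3, which upper-bounds the treewidth. For the lower bound, the 4 vertices {0, 2, 3, 4} are pairwise adjacent, and any tree decomposition puts a clique entirely inside one bag — forcing width ≥ 3. Combining the bounds, tw(G) = 3.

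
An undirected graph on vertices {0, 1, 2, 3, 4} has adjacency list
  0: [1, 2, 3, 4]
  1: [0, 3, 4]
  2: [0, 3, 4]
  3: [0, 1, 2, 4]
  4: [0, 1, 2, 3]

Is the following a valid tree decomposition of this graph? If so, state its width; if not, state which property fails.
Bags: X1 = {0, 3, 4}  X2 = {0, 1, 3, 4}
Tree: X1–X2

No — vertex 2 appears in no bag.

A tree decomposition must satisfy three properties: every vertex lies in some bag; for every edge, both endpoints lie together in some bag; and for every vertex, the bags containing it form a connected subtree. Here vertex 2 appears in no bag, so the decomposition is invalid.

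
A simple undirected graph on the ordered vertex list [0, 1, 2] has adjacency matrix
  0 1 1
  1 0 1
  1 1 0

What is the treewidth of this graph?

A width-2 tree decomposition is:
Bags: B1 = {0, 1, 2}
Tree: (single bag)
With just one bag of size 3, the width is 3 − 1 = 2, so tw(G) ≤ 2. For the lower bound, the 3 vertices {0, 1, 2} are pairwise adjacent, and any tree decomposition puts a clique entirely inside one bag — forcing width ≥ 2. Therefore the treewidth is 2.

2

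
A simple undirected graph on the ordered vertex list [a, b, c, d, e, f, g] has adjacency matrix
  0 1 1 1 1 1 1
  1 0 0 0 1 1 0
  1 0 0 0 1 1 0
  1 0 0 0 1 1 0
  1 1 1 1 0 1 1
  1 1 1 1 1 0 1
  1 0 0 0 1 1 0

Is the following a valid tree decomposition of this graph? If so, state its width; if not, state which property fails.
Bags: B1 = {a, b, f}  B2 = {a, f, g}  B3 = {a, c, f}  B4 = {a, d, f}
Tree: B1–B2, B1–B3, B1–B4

A tree decomposition must satisfy three properties: every vertex lies in some bag; for every edge, both endpoints lie together in some bag; and for every vertex, the bags containing it form a connected subtree. Here vertex e appears in no bag, so the decomposition is invalid.

No — vertex e appears in no bag.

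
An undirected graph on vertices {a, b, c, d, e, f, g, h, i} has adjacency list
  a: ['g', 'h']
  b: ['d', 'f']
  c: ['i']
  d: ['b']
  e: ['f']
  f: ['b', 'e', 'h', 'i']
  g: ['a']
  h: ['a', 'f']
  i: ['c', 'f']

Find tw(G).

1

A width-1 tree decomposition is:
Bags: B1 = {f, i}  B2 = {b, f}  B3 = {e, f}  B4 = {c, i}  B5 = {f, h}  B6 = {a, h}  B7 = {b, d}  B8 = {a, g}
Tree: B1–B2, B1–B3, B1–B4, B3–B5, B5–B6, B2–B7, B6–B8
Every bag has size at most 2, so the width is 2 − 1 = 1 and tw(G) ≤ 1. G has an edge, so its treewidth is at least 1. Combining the bounds, tw(G) = 1.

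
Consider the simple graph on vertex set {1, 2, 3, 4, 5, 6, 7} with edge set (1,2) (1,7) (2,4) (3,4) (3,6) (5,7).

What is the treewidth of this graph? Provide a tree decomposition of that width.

Treewidth 1.
One optimal decomposition is:
Bags: B1 = {5, 7}  B2 = {1, 7}  B3 = {1, 2}  B4 = {2, 4}  B5 = {3, 4}  B6 = {3, 6}
Tree: B1–B2, B2–B3, B3–B4, B4–B5, B5–B6

Each bag holds 2 vertices, so the decomposition has width 1, which upper-bounds the treewidth. Since G has at least one edge (e.g. 5–7), it is not an edgeless graph, so tw(G) ≥ 1. Combining the bounds, tw(G) = 1.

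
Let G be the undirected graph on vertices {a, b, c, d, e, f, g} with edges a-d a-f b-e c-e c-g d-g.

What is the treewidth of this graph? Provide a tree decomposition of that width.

Treewidth 1.
Bags: B1 = {a, f}  B2 = {a, d}  B3 = {d, g}  B4 = {c, g}  B5 = {c, e}  B6 = {b, e}
Tree: B1–B2, B2–B3, B3–B4, B4–B5, B5–B6

Every bag has size at most 2, so the width is 2 − 1 = 1 and tw(G) ≤ 1. Since G has at least one edge (e.g. f–a), it is not an edgeless graph, so tw(G) ≥ 1. Therefore the treewidth is 1.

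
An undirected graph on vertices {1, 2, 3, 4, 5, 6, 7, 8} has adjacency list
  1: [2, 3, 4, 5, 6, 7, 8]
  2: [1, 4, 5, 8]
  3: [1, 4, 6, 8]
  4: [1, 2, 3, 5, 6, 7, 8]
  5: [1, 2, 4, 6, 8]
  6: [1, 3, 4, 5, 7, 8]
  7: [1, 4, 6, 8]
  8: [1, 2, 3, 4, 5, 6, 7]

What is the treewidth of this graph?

A width-4 tree decomposition is:
Bags: B1 = {1, 4, 6, 7, 8}  B2 = {1, 4, 5, 6, 8}  B3 = {1, 3, 4, 6, 8}  B4 = {1, 2, 4, 5, 8}
Tree: B1–B2, B1–B3, B2–B4
Every bag has size at most 5, so the width is 5 − 1 = 4 and tw(G) ≤ 4. For the lower bound, the 5 vertices {1, 2, 4, 5, 8} are pairwise adjacent, and any tree decomposition puts a clique entirely inside one bag — forcing width ≥ 4. Therefore the treewidth is 4.

4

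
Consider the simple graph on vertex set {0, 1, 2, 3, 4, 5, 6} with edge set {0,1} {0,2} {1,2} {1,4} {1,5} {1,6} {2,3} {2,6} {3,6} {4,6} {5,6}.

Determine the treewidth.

2

A width-2 tree decomposition is:
Bags: B1 = {1, 2, 6}  B2 = {1, 4, 6}  B3 = {1, 5, 6}  B4 = {0, 1, 2}  B5 = {2, 3, 6}
Tree: B1–B2, B1–B3, B1–B4, B1–B5
Every bag has size at most 3, so the width is 3 − 1 = 2 and tw(G) ≤ 2. Conversely, {0, 1, 2} is a clique of size 3, and the vertices of any clique must share a bag in every tree decomposition; so some bag has ≥ 3 vertices and tw(G) ≥ 2. The upper and lower bounds meet at 2, so that is the treewidth.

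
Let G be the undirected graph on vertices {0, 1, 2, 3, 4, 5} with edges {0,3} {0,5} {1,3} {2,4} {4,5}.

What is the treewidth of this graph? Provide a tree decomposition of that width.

The largest bag has 2 vertices, giving width 1; this decomposition certifies tw(G) ≤ 1. Any graph with an edge has treewidth ≥ 1, and G has the edge 2–4. Hence tw(G) = 1 exactly.

Treewidth 1.
One such decomposition:
Bags: B1 = {2, 4}  B2 = {4, 5}  B3 = {0, 5}  B4 = {0, 3}  B5 = {1, 3}
Tree: B1–B2, B2–B3, B3–B4, B4–B5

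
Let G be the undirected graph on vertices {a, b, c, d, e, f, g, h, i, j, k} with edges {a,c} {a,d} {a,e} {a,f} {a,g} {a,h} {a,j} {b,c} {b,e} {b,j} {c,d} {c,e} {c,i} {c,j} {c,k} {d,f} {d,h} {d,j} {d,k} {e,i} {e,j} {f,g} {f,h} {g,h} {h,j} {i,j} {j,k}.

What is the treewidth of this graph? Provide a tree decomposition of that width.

Treewidth 3.
One optimal decomposition is:
Bags: B1 = {a, c, e, j}  B2 = {a, c, d, j}  B3 = {c, d, j, k}  B4 = {c, e, i, j}  B5 = {b, c, e, j}  B6 = {a, d, h, j}  B7 = {a, d, f, h}  B8 = {a, f, g, h}
Tree: B1–B2, B2–B3, B1–B4, B1–B5, B2–B6, B6–B7, B7–B8

The largest bag has 4 vertices, giving width 3; this decomposition certifies tw(G) ≤ 3. Conversely, {a, f, g, h} is a clique of size 4, and the vertices of any clique must share a bag in every tree decomposition; so some bag has ≥ 4 vertices and tw(G) ≥ 3. The upper and lower bounds meet at 3, so that is the treewidth.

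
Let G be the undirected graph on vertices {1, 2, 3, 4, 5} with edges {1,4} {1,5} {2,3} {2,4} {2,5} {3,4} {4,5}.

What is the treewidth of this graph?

A width-2 tree decomposition is:
Bags: B1 = {2, 4, 5}  B2 = {1, 4, 5}  B3 = {2, 3, 4}
Tree: B1–B2, B1–B3
Every bag has size at most 3, so the width is 3 − 1 = 2 and tw(G) ≤ 2. On the other hand G contains the 3-clique {1, 4, 5}. A clique must lie in a single bag of any decomposition, so no decomposition can have width below 2. Hence tw(G) = 2 exactly.

2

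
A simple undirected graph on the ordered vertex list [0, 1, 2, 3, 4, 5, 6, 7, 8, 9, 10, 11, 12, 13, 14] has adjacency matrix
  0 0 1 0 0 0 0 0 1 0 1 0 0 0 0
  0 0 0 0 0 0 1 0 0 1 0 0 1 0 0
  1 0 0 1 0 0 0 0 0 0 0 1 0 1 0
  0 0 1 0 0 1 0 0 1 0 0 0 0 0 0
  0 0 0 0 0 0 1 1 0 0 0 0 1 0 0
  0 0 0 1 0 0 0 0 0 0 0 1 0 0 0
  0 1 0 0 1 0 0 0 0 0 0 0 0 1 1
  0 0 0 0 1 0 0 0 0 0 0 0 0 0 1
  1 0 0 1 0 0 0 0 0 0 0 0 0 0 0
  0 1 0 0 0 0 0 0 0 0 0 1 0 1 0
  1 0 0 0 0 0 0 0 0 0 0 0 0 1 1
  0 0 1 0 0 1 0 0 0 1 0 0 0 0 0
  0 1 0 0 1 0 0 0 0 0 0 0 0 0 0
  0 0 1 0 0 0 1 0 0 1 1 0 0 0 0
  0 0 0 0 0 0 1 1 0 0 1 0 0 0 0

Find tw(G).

3

A width-3 tree decomposition is:
Bags: B1 = {4, 7, 12, 14}  B2 = {4, 6, 12, 14}  B3 = {1, 6, 12, 14}  B4 = {1, 6, 10, 14}  B5 = {1, 6, 10, 13}  B6 = {1, 9, 10, 13}  B7 = {0, 9, 10, 13}  B8 = {0, 2, 9, 13}  B9 = {0, 2, 9, 11}  B10 = {0, 2, 8, 11}  B11 = {2, 3, 8, 11}  B12 = {3, 5, 8, 11}
Tree: B1–B2, B2–B3, B3–B4, B4–B5, B5–B6, B6–B7, B7–B8, B8–B9, B9–B10, B10–B11, B11–B12
Each bag holds 4 vertices, so the decomposition has width 3, which upper-bounds the treewidth. For the lower bound: the 4 vertex sets {4,7,12}, {14}, {6}, {1,9,10,13} are disjoint, each induces a connected subgraph, and every pair is joined by at least one edge of G. Contracting each set to a single vertex therefore yields K_{4} as a minor, and since treewidth is minor-monotone, tw(G) ≥ tw(K_{4}) = 3. The upper and lower bounds meet at 3, so that is the treewidth.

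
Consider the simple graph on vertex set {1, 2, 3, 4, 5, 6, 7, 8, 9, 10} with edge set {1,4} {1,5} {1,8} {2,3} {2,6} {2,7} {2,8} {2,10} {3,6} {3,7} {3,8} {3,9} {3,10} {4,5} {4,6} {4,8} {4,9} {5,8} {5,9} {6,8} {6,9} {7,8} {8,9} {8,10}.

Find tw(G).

3

A width-3 tree decomposition is:
Bags: B1 = {3, 6, 8, 9}  B2 = {4, 6, 8, 9}  B3 = {2, 3, 6, 8}  B4 = {2, 3, 8, 10}  B5 = {4, 5, 8, 9}  B6 = {1, 4, 5, 8}  B7 = {2, 3, 7, 8}
Tree: B1–B2, B1–B3, B3–B4, B2–B5, B5–B6, B3–B7
Every bag has size at most 4, so the width is 4 − 1 = 3 and tw(G) ≤ 3. For the lower bound, the 4 vertices {1, 4, 5, 8} are pairwise adjacent, and any tree decomposition puts a clique entirely inside one bag — forcing width ≥ 3. Combining the bounds, tw(G) = 3.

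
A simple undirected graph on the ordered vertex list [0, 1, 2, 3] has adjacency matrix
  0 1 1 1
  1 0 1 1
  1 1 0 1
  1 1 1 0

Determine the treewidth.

A width-3 tree decomposition is:
Bags: B1 = {0, 1, 2, 3}
Tree: (single bag)
A single bag containing all 4 vertices is trivially a valid decomposition of width 3. On the other hand G contains the 4-clique {0, 1, 2, 3}. A clique must lie in a single bag of any decomposition, so no decomposition can have width below 3. Therefore the treewidth is 3.

3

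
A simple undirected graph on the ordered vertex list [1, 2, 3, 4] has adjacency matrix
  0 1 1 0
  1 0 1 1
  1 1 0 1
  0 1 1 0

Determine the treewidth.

2

A width-2 tree decomposition is:
Bags: B1 = {1, 2, 3}  B2 = {2, 3, 4}
Tree: B1–B2
Each bag holds 3 vertices, so the decomposition has width 2, which upper-bounds the treewidth. On the other hand G contains the 3-clique {1, 2, 3}. A clique must lie in a single bag of any decomposition, so no decomposition can have width below 2. Combining the bounds, tw(G) = 2.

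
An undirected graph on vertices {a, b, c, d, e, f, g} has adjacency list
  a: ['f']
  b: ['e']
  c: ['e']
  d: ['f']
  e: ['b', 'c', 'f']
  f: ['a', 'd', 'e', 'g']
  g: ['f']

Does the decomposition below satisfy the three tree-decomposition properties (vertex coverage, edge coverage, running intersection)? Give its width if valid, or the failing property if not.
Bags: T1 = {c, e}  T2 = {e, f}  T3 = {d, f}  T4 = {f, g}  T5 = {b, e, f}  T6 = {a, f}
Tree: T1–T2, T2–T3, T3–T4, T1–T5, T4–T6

A tree decomposition must satisfy three properties: every vertex lies in some bag; for every edge, both endpoints lie together in some bag; and for every vertex, the bags containing it form a connected subtree. Here bags containing vertex f are not connected in the tree, so the decomposition is invalid.

No — bags containing vertex f are not connected in the tree.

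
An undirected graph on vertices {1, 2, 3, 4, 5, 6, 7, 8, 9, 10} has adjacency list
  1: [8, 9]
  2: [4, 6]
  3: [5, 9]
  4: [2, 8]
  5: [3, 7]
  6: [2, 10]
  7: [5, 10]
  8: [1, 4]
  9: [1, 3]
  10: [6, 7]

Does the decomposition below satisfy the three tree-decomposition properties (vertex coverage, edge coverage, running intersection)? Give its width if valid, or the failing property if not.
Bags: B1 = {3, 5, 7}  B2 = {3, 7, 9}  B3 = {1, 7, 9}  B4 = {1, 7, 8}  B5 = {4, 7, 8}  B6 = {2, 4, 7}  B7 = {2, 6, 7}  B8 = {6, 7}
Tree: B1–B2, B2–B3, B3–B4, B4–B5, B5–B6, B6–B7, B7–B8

No — vertex 10 appears in no bag.

A tree decomposition must satisfy three properties: every vertex lies in some bag; for every edge, both endpoints lie together in some bag; and for every vertex, the bags containing it form a connected subtree. Here vertex 10 appears in no bag, so the decomposition is invalid.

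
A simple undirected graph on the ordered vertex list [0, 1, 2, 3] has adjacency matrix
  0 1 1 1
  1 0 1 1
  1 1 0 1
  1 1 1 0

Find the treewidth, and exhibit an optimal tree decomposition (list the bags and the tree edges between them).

Treewidth 3.
Bags: B1 = {0, 1, 2, 3}
Tree: (single bag)

A single bag containing all 4 vertices is trivially a valid decomposition of width 3. Conversely, {0, 1, 2, 3} is a clique of size 4, and the vertices of any clique must share a bag in every tree decomposition; so some bag has ≥ 4 vertices and tw(G) ≥ 3. Combining the bounds, tw(G) = 3.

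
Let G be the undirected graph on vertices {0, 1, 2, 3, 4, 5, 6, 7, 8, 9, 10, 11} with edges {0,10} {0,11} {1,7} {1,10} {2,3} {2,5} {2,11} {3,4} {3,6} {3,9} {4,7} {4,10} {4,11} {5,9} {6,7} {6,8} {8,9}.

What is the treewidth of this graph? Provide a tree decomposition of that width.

Treewidth 3.
One such decomposition:
Bags: B1 = {0, 1, 10, 11}  B2 = {1, 4, 10, 11}  B3 = {1, 4, 7, 11}  B4 = {2, 4, 7, 11}  B5 = {2, 3, 4, 7}  B6 = {2, 3, 6, 7}  B7 = {2, 3, 5, 6}  B8 = {3, 5, 6, 9}  B9 = {5, 6, 8, 9}
Tree: B1–B2, B2–B3, B3–B4, B4–B5, B5–B6, B6–B7, B7–B8, B8–B9

The largest bag has 4 vertices, giving width 3; this decomposition certifies tw(G) ≤ 3. For the lower bound: the 4 vertex sets {0,1,10}, {11}, {4}, {2,3,6,7} are disjoint, each induces a connected subgraph, and every pair is joined by at least one edge of G. Contracting each set to a single vertex therefore yields K_{4} as a minor, and since treewidth is minor-monotone, tw(G) ≥ tw(K_{4}) = 3. Hence tw(G) = 3 exactly.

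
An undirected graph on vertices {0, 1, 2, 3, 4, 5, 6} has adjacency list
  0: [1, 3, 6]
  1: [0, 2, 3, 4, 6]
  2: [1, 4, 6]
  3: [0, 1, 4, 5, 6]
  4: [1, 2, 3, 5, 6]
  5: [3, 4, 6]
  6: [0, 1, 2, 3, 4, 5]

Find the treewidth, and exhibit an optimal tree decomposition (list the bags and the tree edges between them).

Every bag has size at most 4, so the width is 4 − 1 = 3 and tw(G) ≤ 3. Conversely, {1, 2, 4, 6} is a clique of size 4, and the vertices of any clique must share a bag in every tree decomposition; so some bag has ≥ 4 vertices and tw(G) ≥ 3. Combining the bounds, tw(G) = 3.

Treewidth 3.
One such decomposition:
Bags: B1 = {1, 3, 4, 6}  B2 = {3, 4, 5, 6}  B3 = {0, 1, 3, 6}  B4 = {1, 2, 4, 6}
Tree: B1–B2, B1–B3, B1–B4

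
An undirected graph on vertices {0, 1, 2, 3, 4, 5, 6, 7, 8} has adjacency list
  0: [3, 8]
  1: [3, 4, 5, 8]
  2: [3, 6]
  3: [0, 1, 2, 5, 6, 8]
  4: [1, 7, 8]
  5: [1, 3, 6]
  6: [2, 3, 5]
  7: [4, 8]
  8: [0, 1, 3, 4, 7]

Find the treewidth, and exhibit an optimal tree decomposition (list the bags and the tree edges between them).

Treewidth 2.
Bags: B1 = {1, 3, 5}  B2 = {3, 5, 6}  B3 = {1, 3, 8}  B4 = {1, 4, 8}  B5 = {2, 3, 6}  B6 = {0, 3, 8}  B7 = {4, 7, 8}
Tree: B1–B2, B1–B3, B3–B4, B2–B5, B3–B6, B4–B7

Every bag has size at most 3, so the width is 3 − 1 = 2 and tw(G) ≤ 2. On the other hand G contains the 3-clique {0, 3, 8}. A clique must lie in a single bag of any decomposition, so no decomposition can have width below 2. Combining the bounds, tw(G) = 2.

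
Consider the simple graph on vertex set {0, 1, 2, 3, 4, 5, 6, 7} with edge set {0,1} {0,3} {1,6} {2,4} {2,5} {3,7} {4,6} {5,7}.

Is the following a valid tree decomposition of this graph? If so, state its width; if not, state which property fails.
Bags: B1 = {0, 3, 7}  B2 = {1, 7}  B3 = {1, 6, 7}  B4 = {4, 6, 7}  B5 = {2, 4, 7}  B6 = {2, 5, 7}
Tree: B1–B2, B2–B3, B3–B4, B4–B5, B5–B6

No — edge (0,1) lies in no bag.

A tree decomposition must satisfy three properties: every vertex lies in some bag; for every edge, both endpoints lie together in some bag; and for every vertex, the bags containing it form a connected subtree. Here edge (0,1) lies in no bag, so the decomposition is invalid.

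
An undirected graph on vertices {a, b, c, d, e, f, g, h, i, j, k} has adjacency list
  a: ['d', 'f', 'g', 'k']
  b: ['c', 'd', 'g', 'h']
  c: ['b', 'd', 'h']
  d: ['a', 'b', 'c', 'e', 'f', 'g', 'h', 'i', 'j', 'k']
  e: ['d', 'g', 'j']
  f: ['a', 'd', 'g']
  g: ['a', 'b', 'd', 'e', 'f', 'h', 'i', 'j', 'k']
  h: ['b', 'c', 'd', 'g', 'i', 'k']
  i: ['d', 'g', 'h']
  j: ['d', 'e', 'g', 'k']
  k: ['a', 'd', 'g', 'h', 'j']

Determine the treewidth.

3

A width-3 tree decomposition is:
Bags: B1 = {d, g, h, k}  B2 = {b, d, g, h}  B3 = {a, d, g, k}  B4 = {b, c, d, h}  B5 = {d, g, j, k}  B6 = {d, e, g, j}  B7 = {d, g, h, i}  B8 = {a, d, f, g}
Tree: B1–B2, B1–B3, B2–B4, B3–B5, B5–B6, B2–B7, B3–B8
The largest bag has 4 vertices, giving width 3; this decomposition certifies tw(G) ≤ 3. For the lower bound, the 4 vertices {a, d, f, g} are pairwise adjacent, and any tree decomposition puts a clique entirely inside one bag — forcing width ≥ 3. Therefore the treewidth is 3.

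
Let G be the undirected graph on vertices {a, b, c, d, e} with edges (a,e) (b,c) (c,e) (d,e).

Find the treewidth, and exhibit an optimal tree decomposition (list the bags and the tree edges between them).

Treewidth 1.
Bags: B1 = {b, c}  B2 = {c, e}  B3 = {a, e}  B4 = {d, e}
Tree: B1–B2, B2–B3, B2–B4

The largest bag has 2 vertices, giving width 1; this decomposition certifies tw(G) ≤ 1. Any graph with an edge has treewidth ≥ 1, and G has the edge c–b. Hence tw(G) = 1 exactly.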